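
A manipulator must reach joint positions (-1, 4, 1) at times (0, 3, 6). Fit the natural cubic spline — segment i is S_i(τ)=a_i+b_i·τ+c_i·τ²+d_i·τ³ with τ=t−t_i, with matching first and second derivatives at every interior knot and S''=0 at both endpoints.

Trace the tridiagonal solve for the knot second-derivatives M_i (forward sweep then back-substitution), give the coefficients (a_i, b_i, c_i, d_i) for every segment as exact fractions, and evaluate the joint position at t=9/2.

Δ: Δ0=5/3, Δ1=-1
row 1: diag=12, rhs=-16; c'=1/4, d'=-4/3
back: M1=-4/3
M: M0=0, M1=-4/3, M2=0
seg 0: a=-1, c=M0/2=0, d=(M1−M0)/(6·3)=-2/27, b=Δ0−h0·(2M0+M1)/6=7/3
seg 1: a=4, c=M1/2=-2/3, d=(M2−M1)/(6·3)=2/27, b=Δ1−h1·(2M1+M2)/6=1/3
t_q=9/2 → seg 1, τ=3/2; S=4+1/3·τ+-2/3·τ²+2/27·τ³=13/4

  seg 0: a=-1 b=7/3 c=0 d=-2/27
  seg 1: a=4 b=1/3 c=-2/3 d=2/27
S(9/2) = 13/4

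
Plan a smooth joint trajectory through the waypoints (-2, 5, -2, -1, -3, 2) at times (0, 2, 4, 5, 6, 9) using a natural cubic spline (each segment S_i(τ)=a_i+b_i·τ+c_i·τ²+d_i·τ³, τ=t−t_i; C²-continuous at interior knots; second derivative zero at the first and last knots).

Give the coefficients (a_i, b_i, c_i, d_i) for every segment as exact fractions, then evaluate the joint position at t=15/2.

  seg 0: a=-2 b=5783/975 c=0 d=-4741/7800
  seg 1: a=5 b=-2657/1950 c=-4741/1300 d=2011/1560
  seg 2: a=-2 b=-469/975 c=2657/650 d=-391/150
  seg 3: a=-1 b=-49/390 c=-1213/325 d=3623/1950
  seg 4: a=-3 b=-1966/975 c=1197/650 d=-133/650
S(15/2) = -13373/5200

Δ: Δ0=7/2, Δ1=-7/2, Δ2=1, Δ3=-2, Δ4=5/3
row 1: diag=8, rhs=-42; c'=1/4, d'=-21/4
row 2: denom=6−2·1/4=11/2; d'=(27−2·-21/4)/(11/2)=75/11
row 3: denom=4−1·2/11=42/11; d'=(-18−1·75/11)/(42/11)=-13/2
row 4: denom=8−1·11/42=325/42; d'=(22−1·-13/2)/(325/42)=1197/325
back: M4=1197/325
back: M3=-13/2−11/42·1197/325=-2426/325
back: M2=75/11−2/11·-2426/325=2657/325
back: M1=-21/4−1/4·2657/325=-4741/650
M: M0=0, M1=-4741/650, M2=2657/325, M3=-2426/325, M4=1197/325, M5=0
seg 0: a=-2, c=M0/2=0, d=(M1−M0)/(6·2)=-4741/7800, b=Δ0−h0·(2M0+M1)/6=5783/975
seg 1: a=5, c=M1/2=-4741/1300, d=(M2−M1)/(6·2)=2011/1560, b=Δ1−h1·(2M1+M2)/6=-2657/1950
seg 2: a=-2, c=M2/2=2657/650, d=(M3−M2)/(6·1)=-391/150, b=Δ2−h2·(2M2+M3)/6=-469/975
seg 3: a=-1, c=M3/2=-1213/325, d=(M4−M3)/(6·1)=3623/1950, b=Δ3−h3·(2M3+M4)/6=-49/390
seg 4: a=-3, c=M4/2=1197/650, d=(M5−M4)/(6·3)=-133/650, b=Δ4−h4·(2M4+M5)/6=-1966/975
t_q=15/2 → seg 4, τ=3/2; S=-3+-1966/975·τ+1197/650·τ²+-133/650·τ³=-13373/5200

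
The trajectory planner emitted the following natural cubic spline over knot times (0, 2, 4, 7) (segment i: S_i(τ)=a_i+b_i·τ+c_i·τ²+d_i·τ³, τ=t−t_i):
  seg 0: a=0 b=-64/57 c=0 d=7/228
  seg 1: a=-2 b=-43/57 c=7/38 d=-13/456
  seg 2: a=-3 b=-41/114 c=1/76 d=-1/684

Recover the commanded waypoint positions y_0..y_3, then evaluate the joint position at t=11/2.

y_0 = S_0(0) = a_0 = 0
y_1 = S_1(0) = a_1 = -2
y_2 = S_2(0) = a_2 = -3
y_3 = S_2(3) = -4
t_q=11/2 is in segment 2 (τ=3/2); S_2(τ)=-2137/608

y_0=0 y_1=-2 y_2=-3 y_3=-4
S(11/2) = -2137/608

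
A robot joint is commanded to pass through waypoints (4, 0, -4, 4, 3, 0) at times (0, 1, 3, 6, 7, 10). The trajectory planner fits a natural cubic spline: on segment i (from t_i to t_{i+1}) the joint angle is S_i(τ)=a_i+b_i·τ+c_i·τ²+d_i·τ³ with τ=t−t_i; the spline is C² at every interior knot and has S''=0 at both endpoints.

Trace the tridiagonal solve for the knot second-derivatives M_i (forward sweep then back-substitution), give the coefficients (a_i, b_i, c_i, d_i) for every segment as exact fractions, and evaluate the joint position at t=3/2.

  seg 0: a=4 b=-1592/387 c=0 d=44/387
  seg 1: a=0 b=-1460/387 c=44/129 d=211/774
  seg 2: a=-4 b=334/387 c=85/43 d=-1597/3483
  seg 3: a=4 b=133/387 c=-832/387 d=104/129
  seg 4: a=3 b=-595/387 c=104/387 d=-104/3483
S(3/2) = -3647/2064

Δ: Δ0=-4, Δ1=-2, Δ2=8/3, Δ3=-1, Δ4=-1
row 1: diag=6, rhs=12; c'=1/3, d'=2
row 2: denom=10−2·1/3=28/3; d'=(28−2·2)/(28/3)=18/7
row 3: denom=8−3·9/28=197/28; d'=(-22−3·18/7)/(197/28)=-832/197
row 4: denom=8−1·28/197=1548/197; d'=(0−1·-832/197)/(1548/197)=208/387
back: M4=208/387
back: M3=-832/197−28/197·208/387=-1664/387
back: M2=18/7−9/28·-1664/387=170/43
back: M1=2−1/3·170/43=88/129
M: M0=0, M1=88/129, M2=170/43, M3=-1664/387, M4=208/387, M5=0
seg 0: a=4, c=M0/2=0, d=(M1−M0)/(6·1)=44/387, b=Δ0−h0·(2M0+M1)/6=-1592/387
seg 1: a=0, c=M1/2=44/129, d=(M2−M1)/(6·2)=211/774, b=Δ1−h1·(2M1+M2)/6=-1460/387
seg 2: a=-4, c=M2/2=85/43, d=(M3−M2)/(6·3)=-1597/3483, b=Δ2−h2·(2M2+M3)/6=334/387
seg 3: a=4, c=M3/2=-832/387, d=(M4−M3)/(6·1)=104/129, b=Δ3−h3·(2M3+M4)/6=133/387
seg 4: a=3, c=M4/2=104/387, d=(M5−M4)/(6·3)=-104/3483, b=Δ4−h4·(2M4+M5)/6=-595/387
t_q=3/2 → seg 1, τ=1/2; S=0+-1460/387·τ+44/129·τ²+211/774·τ³=-3647/2064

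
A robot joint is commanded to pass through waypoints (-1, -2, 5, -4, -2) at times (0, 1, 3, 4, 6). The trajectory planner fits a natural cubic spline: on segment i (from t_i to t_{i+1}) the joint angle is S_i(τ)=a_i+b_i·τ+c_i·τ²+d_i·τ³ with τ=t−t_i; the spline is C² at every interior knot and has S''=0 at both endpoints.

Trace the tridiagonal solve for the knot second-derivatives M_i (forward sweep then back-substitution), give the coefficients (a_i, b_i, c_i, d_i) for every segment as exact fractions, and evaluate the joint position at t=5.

  seg 0: a=-1 b=-1027/372 c=0 d=655/372
  seg 1: a=-2 b=469/186 c=655/124 d=-1783/744
  seg 2: a=5 b=-475/93 c=-282/31 d=484/93
  seg 3: a=-4 b=-715/93 c=202/31 d=-101/93
S(5) = -194/31

Δ: Δ0=-1, Δ1=7/2, Δ2=-9, Δ3=1
row 1: diag=6, rhs=27; c'=1/3, d'=9/2
row 2: denom=6−2·1/3=16/3; d'=(-75−2·9/2)/(16/3)=-63/4
row 3: denom=6−1·3/16=93/16; d'=(60−1·-63/4)/(93/16)=404/31
back: M3=404/31
back: M2=-63/4−3/16·404/31=-564/31
back: M1=9/2−1/3·-564/31=655/62
M: M0=0, M1=655/62, M2=-564/31, M3=404/31, M4=0
seg 0: a=-1, c=M0/2=0, d=(M1−M0)/(6·1)=655/372, b=Δ0−h0·(2M0+M1)/6=-1027/372
seg 1: a=-2, c=M1/2=655/124, d=(M2−M1)/(6·2)=-1783/744, b=Δ1−h1·(2M1+M2)/6=469/186
seg 2: a=5, c=M2/2=-282/31, d=(M3−M2)/(6·1)=484/93, b=Δ2−h2·(2M2+M3)/6=-475/93
seg 3: a=-4, c=M3/2=202/31, d=(M4−M3)/(6·2)=-101/93, b=Δ3−h3·(2M3+M4)/6=-715/93
t_q=5 → seg 3, τ=1; S=-4+-715/93·τ+202/31·τ²+-101/93·τ³=-194/31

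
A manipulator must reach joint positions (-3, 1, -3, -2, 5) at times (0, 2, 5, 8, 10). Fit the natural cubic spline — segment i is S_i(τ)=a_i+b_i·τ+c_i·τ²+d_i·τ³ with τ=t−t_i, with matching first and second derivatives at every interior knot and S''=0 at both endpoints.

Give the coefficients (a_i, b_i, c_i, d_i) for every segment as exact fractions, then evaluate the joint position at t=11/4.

  seg 0: a=-3 b=941/340 c=0 d=-261/1360
  seg 1: a=1 b=79/170 c=-783/680 d=3379/18360
  seg 2: a=-3 b=-59/40 c=103/204 d=599/18360
  seg 3: a=-2 b=207/85 c=543/680 d=-181/1360
S(11/4) = 33879/43520

Δ: Δ0=2, Δ1=-4/3, Δ2=1/3, Δ3=7/2
row 1: diag=10, rhs=-20; c'=3/10, d'=-2
row 2: denom=12−3·3/10=111/10; d'=(10−3·-2)/(111/10)=160/111
row 3: denom=10−3·10/37=340/37; d'=(19−3·160/111)/(340/37)=543/340
back: M3=543/340
back: M2=160/111−10/37·543/340=103/102
back: M1=-2−3/10·103/102=-783/340
M: M0=0, M1=-783/340, M2=103/102, M3=543/340, M4=0
seg 0: a=-3, c=M0/2=0, d=(M1−M0)/(6·2)=-261/1360, b=Δ0−h0·(2M0+M1)/6=941/340
seg 1: a=1, c=M1/2=-783/680, d=(M2−M1)/(6·3)=3379/18360, b=Δ1−h1·(2M1+M2)/6=79/170
seg 2: a=-3, c=M2/2=103/204, d=(M3−M2)/(6·3)=599/18360, b=Δ2−h2·(2M2+M3)/6=-59/40
seg 3: a=-2, c=M3/2=543/680, d=(M4−M3)/(6·2)=-181/1360, b=Δ3−h3·(2M3+M4)/6=207/85
t_q=11/4 → seg 1, τ=3/4; S=1+79/170·τ+-783/680·τ²+3379/18360·τ³=33879/43520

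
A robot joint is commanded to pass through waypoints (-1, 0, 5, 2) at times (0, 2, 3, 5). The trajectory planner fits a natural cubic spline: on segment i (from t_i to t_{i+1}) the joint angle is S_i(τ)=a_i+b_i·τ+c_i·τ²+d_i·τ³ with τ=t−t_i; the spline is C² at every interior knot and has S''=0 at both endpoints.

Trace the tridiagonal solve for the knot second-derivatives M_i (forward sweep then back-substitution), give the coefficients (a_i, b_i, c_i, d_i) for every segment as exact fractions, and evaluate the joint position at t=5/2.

  seg 0: a=-1 b=-99/70 c=0 d=67/140
  seg 1: a=0 b=303/70 c=201/70 d=-11/5
  seg 2: a=5 b=243/70 c=-261/70 d=87/140
S(5/2) = 73/28

Δ: Δ0=1/2, Δ1=5, Δ2=-3/2
row 1: diag=6, rhs=27; c'=1/6, d'=9/2
row 2: denom=6−1·1/6=35/6; d'=(-39−1·9/2)/(35/6)=-261/35
back: M2=-261/35
back: M1=9/2−1/6·-261/35=201/35
M: M0=0, M1=201/35, M2=-261/35, M3=0
seg 0: a=-1, c=M0/2=0, d=(M1−M0)/(6·2)=67/140, b=Δ0−h0·(2M0+M1)/6=-99/70
seg 1: a=0, c=M1/2=201/70, d=(M2−M1)/(6·1)=-11/5, b=Δ1−h1·(2M1+M2)/6=303/70
seg 2: a=5, c=M2/2=-261/70, d=(M3−M2)/(6·2)=87/140, b=Δ2−h2·(2M2+M3)/6=243/70
t_q=5/2 → seg 1, τ=1/2; S=0+303/70·τ+201/70·τ²+-11/5·τ³=73/28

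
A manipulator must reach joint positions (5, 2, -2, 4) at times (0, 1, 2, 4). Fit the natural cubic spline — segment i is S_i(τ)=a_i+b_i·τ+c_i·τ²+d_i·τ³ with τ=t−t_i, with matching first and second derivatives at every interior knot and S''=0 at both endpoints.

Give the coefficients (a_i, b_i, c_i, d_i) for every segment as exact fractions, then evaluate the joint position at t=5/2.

  seg 0: a=5 b=-56/23 c=0 d=-13/23
  seg 1: a=2 b=-95/23 c=-39/23 d=42/23
  seg 2: a=-2 b=-47/23 c=87/23 d=-29/46
S(5/2) = -793/368

Δ: Δ0=-3, Δ1=-4, Δ2=3
row 1: diag=4, rhs=-6; c'=1/4, d'=-3/2
row 2: denom=6−1·1/4=23/4; d'=(42−1·-3/2)/(23/4)=174/23
back: M2=174/23
back: M1=-3/2−1/4·174/23=-78/23
M: M0=0, M1=-78/23, M2=174/23, M3=0
seg 0: a=5, c=M0/2=0, d=(M1−M0)/(6·1)=-13/23, b=Δ0−h0·(2M0+M1)/6=-56/23
seg 1: a=2, c=M1/2=-39/23, d=(M2−M1)/(6·1)=42/23, b=Δ1−h1·(2M1+M2)/6=-95/23
seg 2: a=-2, c=M2/2=87/23, d=(M3−M2)/(6·2)=-29/46, b=Δ2−h2·(2M2+M3)/6=-47/23
t_q=5/2 → seg 2, τ=1/2; S=-2+-47/23·τ+87/23·τ²+-29/46·τ³=-793/368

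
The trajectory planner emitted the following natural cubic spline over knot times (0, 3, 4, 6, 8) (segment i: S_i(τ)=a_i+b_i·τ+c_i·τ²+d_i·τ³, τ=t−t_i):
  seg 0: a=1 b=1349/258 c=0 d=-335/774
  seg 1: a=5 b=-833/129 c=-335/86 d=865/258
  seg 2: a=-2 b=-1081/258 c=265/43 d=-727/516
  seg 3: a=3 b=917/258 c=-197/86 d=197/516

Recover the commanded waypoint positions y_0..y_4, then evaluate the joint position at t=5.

y_0 = S_0(0) = a_0 = 1
y_1 = S_1(0) = a_1 = 5
y_2 = S_2(0) = a_2 = -2
y_3 = S_3(0) = a_3 = 3
y_4 = S_3(2) = 4
t_q=5 is in segment 2 (τ=1); S_2(τ)=-247/172

y_0=1 y_1=5 y_2=-2 y_3=3 y_4=4
S(5) = -247/172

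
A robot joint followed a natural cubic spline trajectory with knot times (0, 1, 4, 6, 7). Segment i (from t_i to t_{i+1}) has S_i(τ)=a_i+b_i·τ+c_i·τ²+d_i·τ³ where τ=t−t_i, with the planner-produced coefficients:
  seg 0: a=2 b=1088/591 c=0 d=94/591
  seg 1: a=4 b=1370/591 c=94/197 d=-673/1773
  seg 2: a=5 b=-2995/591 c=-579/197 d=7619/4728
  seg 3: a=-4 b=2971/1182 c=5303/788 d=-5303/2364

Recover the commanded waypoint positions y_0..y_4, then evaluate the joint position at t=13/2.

y_0=2 y_1=4 y_2=5 y_3=-4 y_4=3
S(13/2) = -8455/6304

y_0 = S_0(0) = a_0 = 2
y_1 = S_1(0) = a_1 = 4
y_2 = S_2(0) = a_2 = 5
y_3 = S_3(0) = a_3 = -4
y_4 = S_3(1) = 3
t_q=13/2 is in segment 3 (τ=1/2); S_3(τ)=-8455/6304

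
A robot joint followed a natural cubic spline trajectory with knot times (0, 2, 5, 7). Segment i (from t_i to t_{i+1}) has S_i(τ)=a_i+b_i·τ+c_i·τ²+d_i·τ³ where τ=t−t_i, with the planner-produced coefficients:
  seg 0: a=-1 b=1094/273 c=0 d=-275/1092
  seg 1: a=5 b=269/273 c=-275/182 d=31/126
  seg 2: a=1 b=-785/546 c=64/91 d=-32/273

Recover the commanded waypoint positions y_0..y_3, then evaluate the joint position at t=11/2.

y_0=-1 y_1=5 y_2=1 y_3=0
S(11/2) = 23/52

y_0 = S_0(0) = a_0 = -1
y_1 = S_1(0) = a_1 = 5
y_2 = S_2(0) = a_2 = 1
y_3 = S_2(2) = 0
t_q=11/2 is in segment 2 (τ=1/2); S_2(τ)=23/52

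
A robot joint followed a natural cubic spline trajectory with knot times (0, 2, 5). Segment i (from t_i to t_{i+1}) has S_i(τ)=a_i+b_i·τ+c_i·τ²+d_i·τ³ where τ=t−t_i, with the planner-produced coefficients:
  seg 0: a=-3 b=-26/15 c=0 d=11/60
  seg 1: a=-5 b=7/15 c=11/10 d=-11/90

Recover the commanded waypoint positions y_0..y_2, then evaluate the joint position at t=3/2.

y_0 = S_0(0) = a_0 = -3
y_1 = S_1(0) = a_1 = -5
y_2 = S_1(3) = 3
t_q=3/2 is in segment 0 (τ=3/2); S_0(τ)=-797/160

y_0=-3 y_1=-5 y_2=3
S(3/2) = -797/160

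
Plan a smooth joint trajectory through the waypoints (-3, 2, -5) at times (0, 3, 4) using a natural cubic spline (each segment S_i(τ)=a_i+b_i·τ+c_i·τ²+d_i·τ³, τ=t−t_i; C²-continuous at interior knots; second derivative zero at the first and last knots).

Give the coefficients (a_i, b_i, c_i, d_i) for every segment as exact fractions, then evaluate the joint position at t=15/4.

  seg 0: a=-3 b=59/12 c=0 d=-13/36
  seg 1: a=2 b=-29/6 c=-13/4 d=13/12
S(15/4) = -767/256

Δ: Δ0=5/3, Δ1=-7
row 1: diag=8, rhs=-52; c'=1/8, d'=-13/2
back: M1=-13/2
M: M0=0, M1=-13/2, M2=0
seg 0: a=-3, c=M0/2=0, d=(M1−M0)/(6·3)=-13/36, b=Δ0−h0·(2M0+M1)/6=59/12
seg 1: a=2, c=M1/2=-13/4, d=(M2−M1)/(6·1)=13/12, b=Δ1−h1·(2M1+M2)/6=-29/6
t_q=15/4 → seg 1, τ=3/4; S=2+-29/6·τ+-13/4·τ²+13/12·τ³=-767/256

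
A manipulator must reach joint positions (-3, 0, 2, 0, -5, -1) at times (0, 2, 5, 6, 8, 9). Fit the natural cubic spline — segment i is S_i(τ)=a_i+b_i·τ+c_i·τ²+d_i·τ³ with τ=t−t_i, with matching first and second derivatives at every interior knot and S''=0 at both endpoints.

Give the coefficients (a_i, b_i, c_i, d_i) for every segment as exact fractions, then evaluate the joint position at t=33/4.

Δ: Δ0=3/2, Δ1=2/3, Δ2=-2, Δ3=-5/2, Δ4=4
row 1: diag=10, rhs=-5; c'=3/10, d'=-1/2
row 2: denom=8−3·3/10=71/10; d'=(-16−3·-1/2)/(71/10)=-145/71
row 3: denom=6−1·10/71=416/71; d'=(-3−1·-145/71)/(416/71)=-17/104
row 4: denom=6−2·71/208=553/104; d'=(39−2·-17/104)/(553/104)=4090/553
back: M4=4090/553
back: M3=-17/104−71/208·4090/553=-2973/1106
back: M2=-145/71−10/71·-2973/1106=-920/553
back: M1=-1/2−3/10·-920/553=-1/1106
M: M0=0, M1=-1/1106, M2=-920/553, M3=-2973/1106, M4=4090/553, M5=0
seg 0: a=-3, c=M0/2=0, d=(M1−M0)/(6·2)=-1/13272, b=Δ0−h0·(2M0+M1)/6=2489/1659
seg 1: a=0, c=M1/2=-1/2212, d=(M2−M1)/(6·3)=-613/6636, b=Δ1−h1·(2M1+M2)/6=4975/3318
seg 2: a=2, c=M2/2=-460/553, d=(M3−M2)/(6·1)=-1133/6636, b=Δ2−h2·(2M2+M3)/6=-6619/6636
seg 3: a=0, c=M3/2=-2973/2212, d=(M4−M3)/(6·2)=11153/13272, b=Δ3−h3·(2M3+M4)/6=-10529/3318
seg 4: a=-5, c=M4/2=2045/553, d=(M5−M4)/(6·1)=-2045/1659, b=Δ4−h4·(2M4+M5)/6=2546/1659
t_q=33/4 → seg 4, τ=1/4; S=-5+2546/1659·τ+2045/553·τ²+-2045/1659·τ³=-22269/5056

  seg 0: a=-3 b=2489/1659 c=0 d=-1/13272
  seg 1: a=0 b=4975/3318 c=-1/2212 d=-613/6636
  seg 2: a=2 b=-6619/6636 c=-460/553 d=-1133/6636
  seg 3: a=0 b=-10529/3318 c=-2973/2212 d=11153/13272
  seg 4: a=-5 b=2546/1659 c=2045/553 d=-2045/1659
S(33/4) = -22269/5056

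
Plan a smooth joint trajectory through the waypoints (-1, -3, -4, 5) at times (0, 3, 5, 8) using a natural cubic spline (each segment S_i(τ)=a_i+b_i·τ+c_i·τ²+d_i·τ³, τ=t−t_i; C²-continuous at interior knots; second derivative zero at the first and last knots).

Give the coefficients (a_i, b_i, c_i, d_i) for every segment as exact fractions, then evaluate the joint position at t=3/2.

Δ: Δ0=-2/3, Δ1=-1/2, Δ2=3
row 1: diag=10, rhs=1; c'=1/5, d'=1/10
row 2: denom=10−2·1/5=48/5; d'=(21−2·1/10)/(48/5)=13/6
back: M2=13/6
back: M1=1/10−1/5·13/6=-1/3
M: M0=0, M1=-1/3, M2=13/6, M3=0
seg 0: a=-1, c=M0/2=0, d=(M1−M0)/(6·3)=-1/54, b=Δ0−h0·(2M0+M1)/6=-1/2
seg 1: a=-3, c=M1/2=-1/6, d=(M2−M1)/(6·2)=5/24, b=Δ1−h1·(2M1+M2)/6=-1
seg 2: a=-4, c=M2/2=13/12, d=(M3−M2)/(6·3)=-13/108, b=Δ2−h2·(2M2+M3)/6=5/6
t_q=3/2 → seg 0, τ=3/2; S=-1+-1/2·τ+0·τ²+-1/54·τ³=-29/16

  seg 0: a=-1 b=-1/2 c=0 d=-1/54
  seg 1: a=-3 b=-1 c=-1/6 d=5/24
  seg 2: a=-4 b=5/6 c=13/12 d=-13/108
S(3/2) = -29/16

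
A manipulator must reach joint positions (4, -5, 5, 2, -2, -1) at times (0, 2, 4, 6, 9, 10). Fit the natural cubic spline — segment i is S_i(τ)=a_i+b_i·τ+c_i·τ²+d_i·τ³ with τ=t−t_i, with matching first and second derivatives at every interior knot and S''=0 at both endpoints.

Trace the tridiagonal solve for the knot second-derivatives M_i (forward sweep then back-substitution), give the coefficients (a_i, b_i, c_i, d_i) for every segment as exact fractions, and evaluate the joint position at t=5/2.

Δ: Δ0=-9/2, Δ1=5, Δ2=-3/2, Δ3=-4/3, Δ4=1
row 1: diag=8, rhs=57; c'=1/4, d'=57/8
row 2: denom=8−2·1/4=15/2; d'=(-39−2·57/8)/(15/2)=-71/10
row 3: denom=10−2·4/15=142/15; d'=(1−2·-71/10)/(142/15)=114/71
row 4: denom=8−3·45/142=1001/142; d'=(14−3·114/71)/(1001/142)=1304/1001
back: M4=1304/1001
back: M3=114/71−45/142·1304/1001=1194/1001
back: M2=-71/10−4/15·1194/1001=-14851/2002
back: M1=57/8−1/4·-14851/2002=17977/2002
M: M0=0, M1=17977/2002, M2=-14851/2002, M3=1194/1001, M4=1304/1001, M5=0
seg 0: a=4, c=M0/2=0, d=(M1−M0)/(6·2)=17977/24024, b=Δ0−h0·(2M0+M1)/6=-22502/3003
seg 1: a=-5, c=M1/2=17977/4004, d=(M2−M1)/(6·2)=-8207/6006, b=Δ1−h1·(2M1+M2)/6=8927/6006
seg 2: a=5, c=M2/2=-14851/4004, d=(M3−M2)/(6·2)=17239/24024, b=Δ2−h2·(2M2+M3)/6=2615/858
seg 3: a=2, c=M3/2=597/1001, d=(M4−M3)/(6·3)=5/819, b=Δ3−h3·(2M3+M4)/6=-734/231
seg 4: a=-2, c=M4/2=652/1001, d=(M5−M4)/(6·1)=-652/3003, b=Δ4−h4·(2M4+M5)/6=1699/3003
t_q=5/2 → seg 1, τ=1/2; S=-5+8927/6006·τ+17977/4004·τ²+-8207/6006·τ³=-509/154

  seg 0: a=4 b=-22502/3003 c=0 d=17977/24024
  seg 1: a=-5 b=8927/6006 c=17977/4004 d=-8207/6006
  seg 2: a=5 b=2615/858 c=-14851/4004 d=17239/24024
  seg 3: a=2 b=-734/231 c=597/1001 d=5/819
  seg 4: a=-2 b=1699/3003 c=652/1001 d=-652/3003
S(5/2) = -509/154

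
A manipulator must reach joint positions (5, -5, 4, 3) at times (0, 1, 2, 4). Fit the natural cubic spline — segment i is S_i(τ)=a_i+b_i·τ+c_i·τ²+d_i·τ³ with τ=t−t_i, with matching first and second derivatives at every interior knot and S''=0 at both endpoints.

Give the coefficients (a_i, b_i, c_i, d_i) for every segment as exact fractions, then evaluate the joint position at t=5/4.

  seg 0: a=5 b=-707/46 c=0 d=247/46
  seg 1: a=-5 b=17/23 c=741/46 d=-361/46
  seg 2: a=4 b=433/46 c=-171/23 d=57/46
S(5/4) = -11573/2944

Δ: Δ0=-10, Δ1=9, Δ2=-1/2
row 1: diag=4, rhs=114; c'=1/4, d'=57/2
row 2: denom=6−1·1/4=23/4; d'=(-57−1·57/2)/(23/4)=-342/23
back: M2=-342/23
back: M1=57/2−1/4·-342/23=741/23
M: M0=0, M1=741/23, M2=-342/23, M3=0
seg 0: a=5, c=M0/2=0, d=(M1−M0)/(6·1)=247/46, b=Δ0−h0·(2M0+M1)/6=-707/46
seg 1: a=-5, c=M1/2=741/46, d=(M2−M1)/(6·1)=-361/46, b=Δ1−h1·(2M1+M2)/6=17/23
seg 2: a=4, c=M2/2=-171/23, d=(M3−M2)/(6·2)=57/46, b=Δ2−h2·(2M2+M3)/6=433/46
t_q=5/4 → seg 1, τ=1/4; S=-5+17/23·τ+741/46·τ²+-361/46·τ³=-11573/2944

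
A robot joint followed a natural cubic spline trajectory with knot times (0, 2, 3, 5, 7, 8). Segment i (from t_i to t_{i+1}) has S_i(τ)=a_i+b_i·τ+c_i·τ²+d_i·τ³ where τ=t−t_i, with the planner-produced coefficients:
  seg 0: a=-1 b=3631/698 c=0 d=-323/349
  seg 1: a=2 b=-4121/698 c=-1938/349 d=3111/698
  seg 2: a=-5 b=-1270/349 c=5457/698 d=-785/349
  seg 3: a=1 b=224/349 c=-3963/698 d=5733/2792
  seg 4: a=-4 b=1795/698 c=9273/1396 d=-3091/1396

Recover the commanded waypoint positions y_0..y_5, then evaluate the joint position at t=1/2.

y_0=-1 y_1=2 y_2=-5 y_3=1 y_4=-4 y_5=3
S(1/2) = 4147/2792

y_0 = S_0(0) = a_0 = -1
y_1 = S_1(0) = a_1 = 2
y_2 = S_2(0) = a_2 = -5
y_3 = S_3(0) = a_3 = 1
y_4 = S_4(0) = a_4 = -4
y_5 = S_4(1) = 3
t_q=1/2 is in segment 0 (τ=1/2); S_0(τ)=4147/2792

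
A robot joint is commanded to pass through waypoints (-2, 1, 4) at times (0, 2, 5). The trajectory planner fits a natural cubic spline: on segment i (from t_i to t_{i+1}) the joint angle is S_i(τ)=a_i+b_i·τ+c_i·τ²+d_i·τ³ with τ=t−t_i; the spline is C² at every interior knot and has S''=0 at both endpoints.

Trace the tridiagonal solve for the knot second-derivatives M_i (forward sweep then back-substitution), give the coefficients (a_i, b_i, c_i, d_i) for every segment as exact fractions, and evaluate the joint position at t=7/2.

  seg 0: a=-2 b=8/5 c=0 d=-1/40
  seg 1: a=1 b=13/10 c=-3/20 d=1/60
S(7/2) = 427/160

Δ: Δ0=3/2, Δ1=1
row 1: diag=10, rhs=-3; c'=3/10, d'=-3/10
back: M1=-3/10
M: M0=0, M1=-3/10, M2=0
seg 0: a=-2, c=M0/2=0, d=(M1−M0)/(6·2)=-1/40, b=Δ0−h0·(2M0+M1)/6=8/5
seg 1: a=1, c=M1/2=-3/20, d=(M2−M1)/(6·3)=1/60, b=Δ1−h1·(2M1+M2)/6=13/10
t_q=7/2 → seg 1, τ=3/2; S=1+13/10·τ+-3/20·τ²+1/60·τ³=427/160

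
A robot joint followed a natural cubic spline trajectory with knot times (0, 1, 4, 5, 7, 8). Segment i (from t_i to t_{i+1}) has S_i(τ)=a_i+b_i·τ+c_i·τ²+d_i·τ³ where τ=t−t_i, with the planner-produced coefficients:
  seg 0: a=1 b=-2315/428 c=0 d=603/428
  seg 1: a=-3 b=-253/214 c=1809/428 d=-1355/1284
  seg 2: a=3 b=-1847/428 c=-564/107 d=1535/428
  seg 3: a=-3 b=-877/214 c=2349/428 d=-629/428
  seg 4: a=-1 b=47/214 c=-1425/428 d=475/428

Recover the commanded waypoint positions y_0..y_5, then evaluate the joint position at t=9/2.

y_0 = S_0(0) = a_0 = 1
y_1 = S_1(0) = a_1 = -3
y_2 = S_2(0) = a_2 = 3
y_3 = S_3(0) = a_3 = -3
y_4 = S_4(0) = a_4 = -1
y_5 = S_4(1) = -3
t_q=9/2 is in segment 2 (τ=1/2); S_2(τ)=-93/3424

y_0=1 y_1=-3 y_2=3 y_3=-3 y_4=-1 y_5=-3
S(9/2) = -93/3424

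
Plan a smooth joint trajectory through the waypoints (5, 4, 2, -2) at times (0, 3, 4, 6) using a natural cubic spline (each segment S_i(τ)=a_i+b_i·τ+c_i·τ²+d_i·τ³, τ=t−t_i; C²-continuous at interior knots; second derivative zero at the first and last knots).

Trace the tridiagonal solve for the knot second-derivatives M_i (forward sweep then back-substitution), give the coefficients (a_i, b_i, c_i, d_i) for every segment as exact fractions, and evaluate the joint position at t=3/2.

Δ: Δ0=-1/3, Δ1=-2, Δ2=-2
row 1: diag=8, rhs=-10; c'=1/8, d'=-5/4
row 2: denom=6−1·1/8=47/8; d'=(0−1·-5/4)/(47/8)=10/47
back: M2=10/47
back: M1=-5/4−1/8·10/47=-60/47
M: M0=0, M1=-60/47, M2=10/47, M3=0
seg 0: a=5, c=M0/2=0, d=(M1−M0)/(6·3)=-10/141, b=Δ0−h0·(2M0+M1)/6=43/141
seg 1: a=4, c=M1/2=-30/47, d=(M2−M1)/(6·1)=35/141, b=Δ1−h1·(2M1+M2)/6=-227/141
seg 2: a=2, c=M2/2=5/47, d=(M3−M2)/(6·2)=-5/282, b=Δ2−h2·(2M2+M3)/6=-302/141
t_q=3/2 → seg 0, τ=3/2; S=5+43/141·τ+0·τ²+-10/141·τ³=981/188

  seg 0: a=5 b=43/141 c=0 d=-10/141
  seg 1: a=4 b=-227/141 c=-30/47 d=35/141
  seg 2: a=2 b=-302/141 c=5/47 d=-5/282
S(3/2) = 981/188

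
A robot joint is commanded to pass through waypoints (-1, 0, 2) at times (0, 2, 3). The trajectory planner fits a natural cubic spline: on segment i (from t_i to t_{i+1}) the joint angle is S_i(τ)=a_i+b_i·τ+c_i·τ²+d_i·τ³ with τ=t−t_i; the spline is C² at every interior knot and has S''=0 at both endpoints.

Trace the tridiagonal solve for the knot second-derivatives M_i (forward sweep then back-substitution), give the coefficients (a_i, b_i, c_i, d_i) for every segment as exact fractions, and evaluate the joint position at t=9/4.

  seg 0: a=-1 b=0 c=0 d=1/8
  seg 1: a=0 b=3/2 c=3/4 d=-1/4
S(9/4) = 107/256

Δ: Δ0=1/2, Δ1=2
row 1: diag=6, rhs=9; c'=1/6, d'=3/2
back: M1=3/2
M: M0=0, M1=3/2, M2=0
seg 0: a=-1, c=M0/2=0, d=(M1−M0)/(6·2)=1/8, b=Δ0−h0·(2M0+M1)/6=0
seg 1: a=0, c=M1/2=3/4, d=(M2−M1)/(6·1)=-1/4, b=Δ1−h1·(2M1+M2)/6=3/2
t_q=9/4 → seg 1, τ=1/4; S=0+3/2·τ+3/4·τ²+-1/4·τ³=107/256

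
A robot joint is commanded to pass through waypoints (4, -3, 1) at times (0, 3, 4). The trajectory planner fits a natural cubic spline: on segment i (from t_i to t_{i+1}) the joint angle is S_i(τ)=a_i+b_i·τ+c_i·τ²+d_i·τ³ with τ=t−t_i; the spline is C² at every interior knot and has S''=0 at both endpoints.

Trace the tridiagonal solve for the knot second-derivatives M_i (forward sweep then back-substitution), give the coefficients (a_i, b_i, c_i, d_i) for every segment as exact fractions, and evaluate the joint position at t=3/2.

  seg 0: a=4 b=-113/24 c=0 d=19/72
  seg 1: a=-3 b=29/12 c=19/8 d=-19/24
S(3/2) = -139/64

Δ: Δ0=-7/3, Δ1=4
row 1: diag=8, rhs=38; c'=1/8, d'=19/4
back: M1=19/4
M: M0=0, M1=19/4, M2=0
seg 0: a=4, c=M0/2=0, d=(M1−M0)/(6·3)=19/72, b=Δ0−h0·(2M0+M1)/6=-113/24
seg 1: a=-3, c=M1/2=19/8, d=(M2−M1)/(6·1)=-19/24, b=Δ1−h1·(2M1+M2)/6=29/12
t_q=3/2 → seg 0, τ=3/2; S=4+-113/24·τ+0·τ²+19/72·τ³=-139/64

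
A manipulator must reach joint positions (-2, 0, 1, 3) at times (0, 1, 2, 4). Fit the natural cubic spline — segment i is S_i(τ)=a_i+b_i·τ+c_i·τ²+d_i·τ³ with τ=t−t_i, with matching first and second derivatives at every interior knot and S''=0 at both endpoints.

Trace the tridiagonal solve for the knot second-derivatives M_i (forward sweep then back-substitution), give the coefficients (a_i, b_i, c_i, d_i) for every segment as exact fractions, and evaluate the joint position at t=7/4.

Δ: Δ0=2, Δ1=1, Δ2=1
row 1: diag=4, rhs=-6; c'=1/4, d'=-3/2
row 2: denom=6−1·1/4=23/4; d'=(0−1·-3/2)/(23/4)=6/23
back: M2=6/23
back: M1=-3/2−1/4·6/23=-36/23
M: M0=0, M1=-36/23, M2=6/23, M3=0
seg 0: a=-2, c=M0/2=0, d=(M1−M0)/(6·1)=-6/23, b=Δ0−h0·(2M0+M1)/6=52/23
seg 1: a=0, c=M1/2=-18/23, d=(M2−M1)/(6·1)=7/23, b=Δ1−h1·(2M1+M2)/6=34/23
seg 2: a=1, c=M2/2=3/23, d=(M3−M2)/(6·2)=-1/46, b=Δ2−h2·(2M2+M3)/6=19/23
t_q=7/4 → seg 1, τ=3/4; S=0+34/23·τ+-18/23·τ²+7/23·τ³=51/64

  seg 0: a=-2 b=52/23 c=0 d=-6/23
  seg 1: a=0 b=34/23 c=-18/23 d=7/23
  seg 2: a=1 b=19/23 c=3/23 d=-1/46
S(7/4) = 51/64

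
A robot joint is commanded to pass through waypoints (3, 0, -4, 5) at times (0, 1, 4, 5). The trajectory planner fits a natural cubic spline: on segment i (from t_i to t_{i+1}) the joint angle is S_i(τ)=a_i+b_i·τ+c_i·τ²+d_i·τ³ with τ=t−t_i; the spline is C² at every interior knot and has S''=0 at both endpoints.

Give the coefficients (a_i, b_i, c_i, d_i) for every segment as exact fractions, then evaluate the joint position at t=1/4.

Δ: Δ0=-3, Δ1=-4/3, Δ2=9
row 1: diag=8, rhs=10; c'=3/8, d'=5/4
row 2: denom=8−3·3/8=55/8; d'=(62−3·5/4)/(55/8)=466/55
back: M2=466/55
back: M1=5/4−3/8·466/55=-106/55
M: M0=0, M1=-106/55, M2=466/55, M3=0
seg 0: a=3, c=M0/2=0, d=(M1−M0)/(6·1)=-53/165, b=Δ0−h0·(2M0+M1)/6=-442/165
seg 1: a=0, c=M1/2=-53/55, d=(M2−M1)/(6·3)=26/45, b=Δ1−h1·(2M1+M2)/6=-601/165
seg 2: a=-4, c=M2/2=233/55, d=(M3−M2)/(6·1)=-233/165, b=Δ2−h2·(2M2+M3)/6=1019/165
t_q=1/4 → seg 0, τ=1/4; S=3+-442/165·τ+0·τ²+-53/165·τ³=1637/704

  seg 0: a=3 b=-442/165 c=0 d=-53/165
  seg 1: a=0 b=-601/165 c=-53/55 d=26/45
  seg 2: a=-4 b=1019/165 c=233/55 d=-233/165
S(1/4) = 1637/704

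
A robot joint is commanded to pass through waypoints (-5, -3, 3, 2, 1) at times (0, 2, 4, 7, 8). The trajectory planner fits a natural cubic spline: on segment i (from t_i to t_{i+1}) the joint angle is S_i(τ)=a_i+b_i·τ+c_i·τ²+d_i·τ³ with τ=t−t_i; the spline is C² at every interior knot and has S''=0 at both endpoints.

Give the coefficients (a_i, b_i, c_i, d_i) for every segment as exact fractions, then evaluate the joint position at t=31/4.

Δ: Δ0=1, Δ1=3, Δ2=-1/3, Δ3=-1
row 1: diag=8, rhs=12; c'=1/4, d'=3/2
row 2: denom=10−2·1/4=19/2; d'=(-20−2·3/2)/(19/2)=-46/19
row 3: denom=8−3·6/19=134/19; d'=(-4−3·-46/19)/(134/19)=31/67
back: M3=31/67
back: M2=-46/19−6/19·31/67=-172/67
back: M1=3/2−1/4·-172/67=287/134
M: M0=0, M1=287/134, M2=-172/67, M3=31/67, M4=0
seg 0: a=-5, c=M0/2=0, d=(M1−M0)/(6·2)=287/1608, b=Δ0−h0·(2M0+M1)/6=115/402
seg 1: a=-3, c=M1/2=287/268, d=(M2−M1)/(6·2)=-631/1608, b=Δ1−h1·(2M1+M2)/6=488/201
seg 2: a=3, c=M2/2=-86/67, d=(M3−M2)/(6·3)=203/1206, b=Δ2−h2·(2M2+M3)/6=805/402
seg 3: a=2, c=M3/2=31/134, d=(M4−M3)/(6·1)=-31/402, b=Δ3−h3·(2M3+M4)/6=-232/201
t_q=31/4 → seg 3, τ=3/4; S=2+-232/201·τ+31/134·τ²+-31/402·τ³=10565/8576

  seg 0: a=-5 b=115/402 c=0 d=287/1608
  seg 1: a=-3 b=488/201 c=287/268 d=-631/1608
  seg 2: a=3 b=805/402 c=-86/67 d=203/1206
  seg 3: a=2 b=-232/201 c=31/134 d=-31/402
S(31/4) = 10565/8576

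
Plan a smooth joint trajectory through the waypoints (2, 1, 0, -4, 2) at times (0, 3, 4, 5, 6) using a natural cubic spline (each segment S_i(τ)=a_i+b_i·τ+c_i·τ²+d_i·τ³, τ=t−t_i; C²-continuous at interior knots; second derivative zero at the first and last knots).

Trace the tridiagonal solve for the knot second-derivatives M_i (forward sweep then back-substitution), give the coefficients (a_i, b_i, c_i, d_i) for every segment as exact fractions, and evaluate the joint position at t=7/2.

  seg 0: a=2 b=-56/87 c=0 d=1/29
  seg 1: a=1 b=25/87 c=9/29 d=-139/87
  seg 2: a=0 b=-338/87 c=-130/29 d=380/87
  seg 3: a=-4 b=22/87 c=250/29 d=-250/87
S(7/2) = 237/232

Δ: Δ0=-1/3, Δ1=-1, Δ2=-4, Δ3=6
row 1: diag=8, rhs=-4; c'=1/8, d'=-1/2
row 2: denom=4−1·1/8=31/8; d'=(-18−1·-1/2)/(31/8)=-140/31
row 3: denom=4−1·8/31=116/31; d'=(60−1·-140/31)/(116/31)=500/29
back: M3=500/29
back: M2=-140/31−8/31·500/29=-260/29
back: M1=-1/2−1/8·-260/29=18/29
M: M0=0, M1=18/29, M2=-260/29, M3=500/29, M4=0
seg 0: a=2, c=M0/2=0, d=(M1−M0)/(6·3)=1/29, b=Δ0−h0·(2M0+M1)/6=-56/87
seg 1: a=1, c=M1/2=9/29, d=(M2−M1)/(6·1)=-139/87, b=Δ1−h1·(2M1+M2)/6=25/87
seg 2: a=0, c=M2/2=-130/29, d=(M3−M2)/(6·1)=380/87, b=Δ2−h2·(2M2+M3)/6=-338/87
seg 3: a=-4, c=M3/2=250/29, d=(M4−M3)/(6·1)=-250/87, b=Δ3−h3·(2M3+M4)/6=22/87
t_q=7/2 → seg 1, τ=1/2; S=1+25/87·τ+9/29·τ²+-139/87·τ³=237/232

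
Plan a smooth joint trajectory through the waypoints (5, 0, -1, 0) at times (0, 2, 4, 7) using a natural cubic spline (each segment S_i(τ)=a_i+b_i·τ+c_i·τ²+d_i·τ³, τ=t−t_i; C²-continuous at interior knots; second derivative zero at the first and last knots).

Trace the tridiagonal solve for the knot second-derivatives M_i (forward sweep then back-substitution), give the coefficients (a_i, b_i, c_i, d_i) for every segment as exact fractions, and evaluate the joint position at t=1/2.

Δ: Δ0=-5/2, Δ1=-1/2, Δ2=1/3
row 1: diag=8, rhs=12; c'=1/4, d'=3/2
row 2: denom=10−2·1/4=19/2; d'=(5−2·3/2)/(19/2)=4/19
back: M2=4/19
back: M1=3/2−1/4·4/19=55/38
M: M0=0, M1=55/38, M2=4/19, M3=0
seg 0: a=5, c=M0/2=0, d=(M1−M0)/(6·2)=55/456, b=Δ0−h0·(2M0+M1)/6=-170/57
seg 1: a=0, c=M1/2=55/76, d=(M2−M1)/(6·2)=-47/456, b=Δ1−h1·(2M1+M2)/6=-175/114
seg 2: a=-1, c=M2/2=2/19, d=(M3−M2)/(6·3)=-2/171, b=Δ2−h2·(2M2+M3)/6=7/57
t_q=1/2 → seg 0, τ=1/2; S=5+-170/57·τ+0·τ²+55/456·τ³=4285/1216

  seg 0: a=5 b=-170/57 c=0 d=55/456
  seg 1: a=0 b=-175/114 c=55/76 d=-47/456
  seg 2: a=-1 b=7/57 c=2/19 d=-2/171
S(1/2) = 4285/1216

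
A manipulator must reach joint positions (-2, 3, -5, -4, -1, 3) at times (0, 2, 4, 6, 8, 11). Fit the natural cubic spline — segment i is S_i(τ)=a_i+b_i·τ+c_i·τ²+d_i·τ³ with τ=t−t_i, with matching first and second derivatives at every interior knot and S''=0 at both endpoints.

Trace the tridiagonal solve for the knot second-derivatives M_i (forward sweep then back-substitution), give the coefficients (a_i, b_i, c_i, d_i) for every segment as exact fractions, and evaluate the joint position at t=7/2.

Δ: Δ0=5/2, Δ1=-4, Δ2=1/2, Δ3=3/2, Δ4=4/3
row 1: diag=8, rhs=-39; c'=1/4, d'=-39/8
row 2: denom=8−2·1/4=15/2; d'=(27−2·-39/8)/(15/2)=49/10
row 3: denom=8−2·4/15=112/15; d'=(6−2·49/10)/(112/15)=-57/112
row 4: denom=10−2·15/56=265/28; d'=(-1−2·-57/112)/(265/28)=1/530
back: M4=1/530
back: M3=-57/112−15/56·1/530=-27/53
back: M2=49/10−4/15·-27/53=2669/530
back: M1=-39/8−1/4·2669/530=-3251/530
M: M0=0, M1=-3251/530, M2=2669/530, M3=-27/53, M4=1/530, M5=0
seg 0: a=-2, c=M0/2=0, d=(M1−M0)/(6·2)=-3251/6360, b=Δ0−h0·(2M0+M1)/6=3613/795
seg 1: a=3, c=M1/2=-3251/1060, d=(M2−M1)/(6·2)=148/159, b=Δ1−h1·(2M1+M2)/6=-2527/1590
seg 2: a=-5, c=M2/2=2669/1060, d=(M3−M2)/(6·2)=-2939/6360, b=Δ2−h2·(2M2+M3)/6=-4273/1590
seg 3: a=-4, c=M3/2=-27/106, d=(M4−M3)/(6·2)=271/6360, b=Δ3−h3·(2M3+M4)/6=1462/795
seg 4: a=-1, c=M4/2=1/1060, d=(M5−M4)/(6·3)=-1/9540, b=Δ4−h4·(2M4+M5)/6=2117/1590
t_q=7/2 → seg 1, τ=3/2; S=3+-2527/1590·τ+-3251/1060·τ²+148/159·τ³=-13327/4240

  seg 0: a=-2 b=3613/795 c=0 d=-3251/6360
  seg 1: a=3 b=-2527/1590 c=-3251/1060 d=148/159
  seg 2: a=-5 b=-4273/1590 c=2669/1060 d=-2939/6360
  seg 3: a=-4 b=1462/795 c=-27/106 d=271/6360
  seg 4: a=-1 b=2117/1590 c=1/1060 d=-1/9540
S(7/2) = -13327/4240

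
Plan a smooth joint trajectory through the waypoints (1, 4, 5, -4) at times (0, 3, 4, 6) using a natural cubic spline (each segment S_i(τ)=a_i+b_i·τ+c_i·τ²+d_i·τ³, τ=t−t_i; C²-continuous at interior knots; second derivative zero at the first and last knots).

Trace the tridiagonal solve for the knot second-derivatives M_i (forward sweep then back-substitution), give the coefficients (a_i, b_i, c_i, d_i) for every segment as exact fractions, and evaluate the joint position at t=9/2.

  seg 0: a=1 b=61/94 c=0 d=11/282
  seg 1: a=4 b=80/47 c=33/94 d=-99/94
  seg 2: a=5 b=-71/94 c=-132/47 d=22/47
S(9/2) = 187/47

Δ: Δ0=1, Δ1=1, Δ2=-9/2
row 1: diag=8, rhs=0; c'=1/8, d'=0
row 2: denom=6−1·1/8=47/8; d'=(-33−1·0)/(47/8)=-264/47
back: M2=-264/47
back: M1=0−1/8·-264/47=33/47
M: M0=0, M1=33/47, M2=-264/47, M3=0
seg 0: a=1, c=M0/2=0, d=(M1−M0)/(6·3)=11/282, b=Δ0−h0·(2M0+M1)/6=61/94
seg 1: a=4, c=M1/2=33/94, d=(M2−M1)/(6·1)=-99/94, b=Δ1−h1·(2M1+M2)/6=80/47
seg 2: a=5, c=M2/2=-132/47, d=(M3−M2)/(6·2)=22/47, b=Δ2−h2·(2M2+M3)/6=-71/94
t_q=9/2 → seg 2, τ=1/2; S=5+-71/94·τ+-132/47·τ²+22/47·τ³=187/47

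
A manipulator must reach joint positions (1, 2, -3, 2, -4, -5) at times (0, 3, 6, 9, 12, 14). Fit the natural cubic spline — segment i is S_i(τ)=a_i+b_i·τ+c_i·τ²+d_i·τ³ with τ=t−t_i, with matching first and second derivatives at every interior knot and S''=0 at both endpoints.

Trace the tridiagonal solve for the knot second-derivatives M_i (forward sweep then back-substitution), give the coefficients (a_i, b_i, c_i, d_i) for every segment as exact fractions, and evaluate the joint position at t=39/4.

Δ: Δ0=1/3, Δ1=-5/3, Δ2=5/3, Δ3=-2, Δ4=-1/2
row 1: diag=12, rhs=-12; c'=1/4, d'=-1
row 2: denom=12−3·1/4=45/4; d'=(20−3·-1)/(45/4)=92/45
row 3: denom=12−3·4/15=56/5; d'=(-22−3·92/45)/(56/5)=-211/84
row 4: denom=10−3·15/56=515/56; d'=(9−3·-211/84)/(515/56)=926/515
back: M4=926/515
back: M3=-211/84−15/56·926/515=-925/309
back: M2=92/45−4/15·-925/309=1464/515
back: M1=-1−1/4·1464/515=-881/515
M: M0=0, M1=-881/515, M2=1464/515, M3=-925/309, M4=926/515, M5=0
seg 0: a=1, c=M0/2=0, d=(M1−M0)/(6·3)=-881/9270, b=Δ0−h0·(2M0+M1)/6=3673/3090
seg 1: a=2, c=M1/2=-881/1030, d=(M2−M1)/(6·3)=469/1854, b=Δ1−h1·(2M1+M2)/6=-2128/1545
seg 2: a=-3, c=M2/2=732/515, d=(M3−M2)/(6·3)=-9017/27810, b=Δ2−h2·(2M2+M3)/6=991/3090
seg 3: a=2, c=M3/2=-925/618, d=(M4−M3)/(6·3)=7403/27810, b=Δ3−h3·(2M3+M4)/6=146/1545
seg 4: a=-4, c=M4/2=463/515, d=(M5−M4)/(6·2)=-463/3090, b=Δ4−h4·(2M4+M5)/6=-5249/3090
t_q=39/4 → seg 3, τ=3/4; S=2+146/1545·τ+-925/618·τ²+7403/27810·τ³=17683/13184

  seg 0: a=1 b=3673/3090 c=0 d=-881/9270
  seg 1: a=2 b=-2128/1545 c=-881/1030 d=469/1854
  seg 2: a=-3 b=991/3090 c=732/515 d=-9017/27810
  seg 3: a=2 b=146/1545 c=-925/618 d=7403/27810
  seg 4: a=-4 b=-5249/3090 c=463/515 d=-463/3090
S(39/4) = 17683/13184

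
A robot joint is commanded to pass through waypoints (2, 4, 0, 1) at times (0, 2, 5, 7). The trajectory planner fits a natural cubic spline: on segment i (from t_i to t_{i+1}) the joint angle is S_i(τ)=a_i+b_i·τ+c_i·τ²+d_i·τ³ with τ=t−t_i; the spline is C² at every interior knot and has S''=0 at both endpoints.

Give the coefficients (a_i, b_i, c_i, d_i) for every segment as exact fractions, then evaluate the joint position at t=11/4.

  seg 0: a=2 b=446/273 c=0 d=-173/1092
  seg 1: a=4 b=-73/273 c=-173/182 d=25/126
  seg 2: a=0 b=-335/546 c=76/91 d=-38/273
S(11/4) = 39003/11648

Δ: Δ0=1, Δ1=-4/3, Δ2=1/2
row 1: diag=10, rhs=-14; c'=3/10, d'=-7/5
row 2: denom=10−3·3/10=91/10; d'=(11−3·-7/5)/(91/10)=152/91
back: M2=152/91
back: M1=-7/5−3/10·152/91=-173/91
M: M0=0, M1=-173/91, M2=152/91, M3=0
seg 0: a=2, c=M0/2=0, d=(M1−M0)/(6·2)=-173/1092, b=Δ0−h0·(2M0+M1)/6=446/273
seg 1: a=4, c=M1/2=-173/182, d=(M2−M1)/(6·3)=25/126, b=Δ1−h1·(2M1+M2)/6=-73/273
seg 2: a=0, c=M2/2=76/91, d=(M3−M2)/(6·2)=-38/273, b=Δ2−h2·(2M2+M3)/6=-335/546
t_q=11/4 → seg 1, τ=3/4; S=4+-73/273·τ+-173/182·τ²+25/126·τ³=39003/11648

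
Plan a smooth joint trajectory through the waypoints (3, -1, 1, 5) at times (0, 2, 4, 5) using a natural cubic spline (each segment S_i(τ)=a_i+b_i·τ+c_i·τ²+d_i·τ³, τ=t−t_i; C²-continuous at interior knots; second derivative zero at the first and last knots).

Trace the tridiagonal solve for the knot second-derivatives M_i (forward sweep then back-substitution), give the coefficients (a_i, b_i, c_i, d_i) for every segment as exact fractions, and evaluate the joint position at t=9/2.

  seg 0: a=3 b=-28/11 c=0 d=3/22
  seg 1: a=-1 b=-10/11 c=9/11 d=3/44
  seg 2: a=1 b=35/11 c=27/22 d=-9/22
S(9/2) = 501/176

Δ: Δ0=-2, Δ1=1, Δ2=4
row 1: diag=8, rhs=18; c'=1/4, d'=9/4
row 2: denom=6−2·1/4=11/2; d'=(18−2·9/4)/(11/2)=27/11
back: M2=27/11
back: M1=9/4−1/4·27/11=18/11
M: M0=0, M1=18/11, M2=27/11, M3=0
seg 0: a=3, c=M0/2=0, d=(M1−M0)/(6·2)=3/22, b=Δ0−h0·(2M0+M1)/6=-28/11
seg 1: a=-1, c=M1/2=9/11, d=(M2−M1)/(6·2)=3/44, b=Δ1−h1·(2M1+M2)/6=-10/11
seg 2: a=1, c=M2/2=27/22, d=(M3−M2)/(6·1)=-9/22, b=Δ2−h2·(2M2+M3)/6=35/11
t_q=9/2 → seg 2, τ=1/2; S=1+35/11·τ+27/22·τ²+-9/22·τ³=501/176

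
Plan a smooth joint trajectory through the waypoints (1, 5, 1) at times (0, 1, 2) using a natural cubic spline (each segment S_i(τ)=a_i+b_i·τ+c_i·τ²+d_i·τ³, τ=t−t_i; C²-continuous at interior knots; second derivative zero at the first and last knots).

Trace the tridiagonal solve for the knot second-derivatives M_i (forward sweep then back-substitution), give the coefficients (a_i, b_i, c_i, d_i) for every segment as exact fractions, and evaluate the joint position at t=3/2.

  seg 0: a=1 b=6 c=0 d=-2
  seg 1: a=5 b=0 c=-6 d=2
S(3/2) = 15/4

Δ: Δ0=4, Δ1=-4
row 1: diag=4, rhs=-48; c'=1/4, d'=-12
back: M1=-12
M: M0=0, M1=-12, M2=0
seg 0: a=1, c=M0/2=0, d=(M1−M0)/(6·1)=-2, b=Δ0−h0·(2M0+M1)/6=6
seg 1: a=5, c=M1/2=-6, d=(M2−M1)/(6·1)=2, b=Δ1−h1·(2M1+M2)/6=0
t_q=3/2 → seg 1, τ=1/2; S=5+0·τ+-6·τ²+2·τ³=15/4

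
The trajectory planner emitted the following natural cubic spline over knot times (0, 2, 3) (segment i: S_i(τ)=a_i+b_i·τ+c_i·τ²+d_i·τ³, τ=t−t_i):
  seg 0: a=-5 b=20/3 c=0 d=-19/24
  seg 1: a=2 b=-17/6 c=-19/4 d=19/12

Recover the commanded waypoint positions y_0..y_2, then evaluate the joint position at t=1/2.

y_0=-5 y_1=2 y_2=-4
S(1/2) = -113/64

y_0 = S_0(0) = a_0 = -5
y_1 = S_1(0) = a_1 = 2
y_2 = S_1(1) = -4
t_q=1/2 is in segment 0 (τ=1/2); S_0(τ)=-113/64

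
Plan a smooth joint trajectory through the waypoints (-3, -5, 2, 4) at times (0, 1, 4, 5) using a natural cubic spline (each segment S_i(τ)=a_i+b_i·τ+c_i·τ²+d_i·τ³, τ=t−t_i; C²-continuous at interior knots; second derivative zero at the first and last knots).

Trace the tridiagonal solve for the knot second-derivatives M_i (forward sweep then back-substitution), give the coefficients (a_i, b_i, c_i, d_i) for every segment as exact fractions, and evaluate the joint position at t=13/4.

Δ: Δ0=-2, Δ1=7/3, Δ2=2
row 1: diag=8, rhs=26; c'=3/8, d'=13/4
row 2: denom=8−3·3/8=55/8; d'=(-2−3·13/4)/(55/8)=-94/55
back: M2=-94/55
back: M1=13/4−3/8·-94/55=214/55
M: M0=0, M1=214/55, M2=-94/55, M3=0
seg 0: a=-3, c=M0/2=0, d=(M1−M0)/(6·1)=107/165, b=Δ0−h0·(2M0+M1)/6=-437/165
seg 1: a=-5, c=M1/2=107/55, d=(M2−M1)/(6·3)=-14/45, b=Δ1−h1·(2M1+M2)/6=-116/165
seg 2: a=2, c=M2/2=-47/55, d=(M3−M2)/(6·1)=47/165, b=Δ2−h2·(2M2+M3)/6=424/165
t_q=13/4 → seg 1, τ=9/4; S=-5+-116/165·τ+107/55·τ²+-14/45·τ³=-487/1760

  seg 0: a=-3 b=-437/165 c=0 d=107/165
  seg 1: a=-5 b=-116/165 c=107/55 d=-14/45
  seg 2: a=2 b=424/165 c=-47/55 d=47/165
S(13/4) = -487/1760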